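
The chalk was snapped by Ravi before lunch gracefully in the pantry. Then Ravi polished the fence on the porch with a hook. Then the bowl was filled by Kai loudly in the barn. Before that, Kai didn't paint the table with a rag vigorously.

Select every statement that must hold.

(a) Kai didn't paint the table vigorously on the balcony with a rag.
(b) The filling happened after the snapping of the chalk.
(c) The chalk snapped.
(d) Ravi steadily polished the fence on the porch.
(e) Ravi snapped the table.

(a) Entailed — under negation, adding a further restriction is entailed: if no such painting event occurred, none occurred on the balcony either.
(b) Entailed — the narrative places the snapping before the filling.
(c) Entailed — 'Ravi snapped the chalk' is causative; it entails the inchoative 'the chalk snapped'.
(d) Not entailed — 'steadily' adds information not in the original event.
(e) Not entailed — Ravi snapped the chalk, not the table; the table belongs to the painting event.

(a), (b), (c)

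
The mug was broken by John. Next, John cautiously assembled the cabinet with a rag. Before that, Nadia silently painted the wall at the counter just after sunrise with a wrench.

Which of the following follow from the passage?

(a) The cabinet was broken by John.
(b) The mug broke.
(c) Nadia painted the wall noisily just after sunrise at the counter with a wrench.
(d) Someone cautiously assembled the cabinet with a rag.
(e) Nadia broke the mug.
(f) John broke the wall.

(b), (d)

(a) Not entailed — John broke the mug, not the cabinet; the cabinet belongs to the assembling event.
(b) Entailed — 'John broke the mug' is causative; it entails the inchoative 'the mug broke'.
(c) Not entailed — 'noisily' adds a manner not in (and inconsistent with) the original.
(d) Entailed — this follows by dropping conjuncts from the assembling event's description.
(e) Not entailed — the passage has John breaking the mug, not Nadia.
(f) Not entailed — John broke the mug, not the wall; the wall belongs to the painting event.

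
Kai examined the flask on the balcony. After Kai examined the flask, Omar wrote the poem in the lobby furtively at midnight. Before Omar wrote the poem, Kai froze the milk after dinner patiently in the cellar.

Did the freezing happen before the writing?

yes

The narrative orders the freezing before the writing.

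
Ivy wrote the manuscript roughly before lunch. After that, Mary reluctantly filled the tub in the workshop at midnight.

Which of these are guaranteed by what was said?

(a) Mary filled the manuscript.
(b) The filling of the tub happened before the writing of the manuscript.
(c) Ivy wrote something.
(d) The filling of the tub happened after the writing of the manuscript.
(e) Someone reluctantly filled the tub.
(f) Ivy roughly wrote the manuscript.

(c), (d), (e), (f)

(a) Not entailed — Mary filled the tub, not the manuscript; the manuscript belongs to the writing event.
(b) Not entailed — the narrative places the writing before the filling, not after.
(c) Entailed — this follows by dropping conjuncts from the writing event's description.
(d) Entailed — the narrative places the writing before the filling.
(e) Entailed — every conjunct here is already in the original filling event.
(f) Entailed — this follows by dropping conjuncts from the writing event's description.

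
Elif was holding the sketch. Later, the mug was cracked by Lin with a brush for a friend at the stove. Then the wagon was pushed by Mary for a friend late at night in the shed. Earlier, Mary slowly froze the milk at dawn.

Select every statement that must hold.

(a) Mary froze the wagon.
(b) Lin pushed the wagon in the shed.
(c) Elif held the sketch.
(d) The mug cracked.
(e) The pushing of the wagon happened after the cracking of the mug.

(c), (d), (e)

(a) Not entailed — Mary froze the milk, not the wagon; the wagon belongs to the pushing event.
(b) Not entailed — the passage has Mary pushing the wagon, not Lin.
(c) Entailed — 'hold' is an activity; 'was holding' entails that some holding happened, so 'held' holds.
(d) Entailed — 'Lin cracked the mug' is causative; it entails the inchoative 'the mug cracked'.
(e) Entailed — the narrative places the cracking before the pushing.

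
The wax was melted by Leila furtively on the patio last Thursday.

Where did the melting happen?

'on the patio' marks the location of the melting event.

on the patio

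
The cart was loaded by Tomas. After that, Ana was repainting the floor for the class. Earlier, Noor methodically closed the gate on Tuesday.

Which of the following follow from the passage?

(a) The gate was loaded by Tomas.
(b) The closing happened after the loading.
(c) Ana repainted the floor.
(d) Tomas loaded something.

(a) Not entailed — Tomas loaded the cart, not the gate; the gate belongs to the closing event.
(b) Not entailed — the narrative doesn't order the loading relative to the closing.
(c) Not entailed — 'was repainting' is progressive on an accomplishment; it does not entail the completed 'repainted'.
(d) Entailed — generalizing the patient leaves a sub-description the original still satisfies.

(d)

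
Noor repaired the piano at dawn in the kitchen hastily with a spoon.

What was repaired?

'the piano' marks the patient of the repairing event.

the piano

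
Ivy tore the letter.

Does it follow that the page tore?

no

Nothing is said about any page; only the letter is affected.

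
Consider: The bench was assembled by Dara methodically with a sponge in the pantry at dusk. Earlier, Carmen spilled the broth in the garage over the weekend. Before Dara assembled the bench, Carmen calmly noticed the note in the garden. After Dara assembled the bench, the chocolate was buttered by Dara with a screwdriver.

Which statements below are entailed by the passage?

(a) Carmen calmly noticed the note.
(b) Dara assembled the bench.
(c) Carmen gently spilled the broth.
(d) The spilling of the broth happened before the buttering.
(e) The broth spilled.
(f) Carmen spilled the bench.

(a), (b), (d), (e)

(a) Entailed — this follows by dropping conjuncts from the noticing event's description.
(b) Entailed — every conjunct here is already in the original assembling event.
(c) Not entailed — 'gently' adds information not in the original event.
(d) Entailed — the narrative places the spilling before the buttering.
(e) Entailed — 'Carmen spilled the broth' is causative; it entails the inchoative 'the broth spilled'.
(f) Not entailed — Carmen spilled the broth, not the bench; the bench belongs to the assembling event.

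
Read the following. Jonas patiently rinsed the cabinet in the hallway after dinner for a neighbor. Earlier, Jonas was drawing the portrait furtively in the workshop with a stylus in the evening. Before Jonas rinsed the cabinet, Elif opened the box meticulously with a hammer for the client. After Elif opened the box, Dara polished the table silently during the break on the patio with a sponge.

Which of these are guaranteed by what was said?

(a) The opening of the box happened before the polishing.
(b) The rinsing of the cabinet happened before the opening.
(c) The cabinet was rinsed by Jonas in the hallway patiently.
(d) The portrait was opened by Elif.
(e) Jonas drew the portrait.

(a), (c)

(a) Entailed — the narrative places the opening before the polishing.
(b) Not entailed — the narrative places the opening before the rinsing, not after.
(c) Entailed — this follows by dropping conjuncts from the rinsing event's description.
(d) Not entailed — Elif opened the box, not the portrait; the portrait belongs to the drawing event.
(e) Not entailed — 'was drawing' is progressive on an accomplishment; it does not entail the completed 'drew'.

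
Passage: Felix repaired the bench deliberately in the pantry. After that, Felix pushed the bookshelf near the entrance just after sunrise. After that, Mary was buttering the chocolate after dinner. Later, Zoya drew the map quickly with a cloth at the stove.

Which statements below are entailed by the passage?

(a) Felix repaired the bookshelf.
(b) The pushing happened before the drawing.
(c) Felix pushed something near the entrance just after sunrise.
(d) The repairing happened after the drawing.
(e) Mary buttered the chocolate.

(b), (c)

(a) Not entailed — Felix repaired the bench, not the bookshelf; the bookshelf belongs to the pushing event.
(b) Entailed — the narrative places the pushing before the drawing.
(c) Entailed — every conjunct here is already in the original pushing event.
(d) Not entailed — the narrative places the repairing before the drawing, not after.
(e) Not entailed — 'was buttering' is progressive on an accomplishment; it does not entail the completed 'buttered'.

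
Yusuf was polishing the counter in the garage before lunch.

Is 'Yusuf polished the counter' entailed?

yes

'polish' is atelic; if Yusuf was polishing the counter, then Yusuf polished the counter (for some time).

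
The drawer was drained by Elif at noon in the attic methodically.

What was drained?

the drawer

'the drawer' marks the patient of the draining event.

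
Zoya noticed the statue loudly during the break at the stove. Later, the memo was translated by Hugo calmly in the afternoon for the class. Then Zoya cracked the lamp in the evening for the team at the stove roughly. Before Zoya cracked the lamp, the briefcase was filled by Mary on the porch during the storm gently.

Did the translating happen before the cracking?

yes

The narrative orders the translating before the cracking.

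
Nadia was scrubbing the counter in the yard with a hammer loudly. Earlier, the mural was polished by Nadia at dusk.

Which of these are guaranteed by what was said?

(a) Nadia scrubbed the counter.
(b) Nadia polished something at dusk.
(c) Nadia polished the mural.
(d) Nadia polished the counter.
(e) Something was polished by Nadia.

(a) Entailed — 'scrub' is an activity; 'was scrubbing' entails that some scrubbing happened, so 'scrubbed' holds.
(b) Entailed — this follows by dropping conjuncts from the polishing event's description.
(c) Entailed — dropping 'at dusk' leaves a sub-description the original still satisfies.
(d) Not entailed — Nadia polished the mural, not the counter; the counter belongs to the scrubbing event.
(e) Entailed — every conjunct here is already in the original polishing event.

(a), (b), (c), (e)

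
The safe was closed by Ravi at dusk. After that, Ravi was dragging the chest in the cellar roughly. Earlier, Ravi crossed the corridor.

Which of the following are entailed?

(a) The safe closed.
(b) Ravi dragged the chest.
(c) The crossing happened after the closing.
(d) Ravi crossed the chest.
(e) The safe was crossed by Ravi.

(a), (b)

(a) Entailed — 'Ravi closed the safe' is causative; it entails the inchoative 'the safe closed'.
(b) Entailed — 'drag' is an activity; 'was dragging' entails that some dragging happened, so 'dragged' holds.
(c) Not entailed — the narrative doesn't order the closing relative to the crossing.
(d) Not entailed — Ravi crossed the corridor, not the chest; the chest belongs to the dragging event.
(e) Not entailed — Ravi crossed the corridor, not the safe; the safe belongs to the closing event.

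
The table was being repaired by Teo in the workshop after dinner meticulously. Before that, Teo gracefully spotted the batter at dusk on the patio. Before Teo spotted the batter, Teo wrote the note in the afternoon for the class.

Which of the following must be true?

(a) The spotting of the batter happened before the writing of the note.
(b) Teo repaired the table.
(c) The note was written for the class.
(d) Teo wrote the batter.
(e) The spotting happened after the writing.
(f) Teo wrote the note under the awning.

(a) Not entailed — the narrative places the writing before the spotting, not after.
(b) Not entailed — 'was repairing' is progressive on an accomplishment; it does not entail the completed 'repaired'.
(c) Entailed — dropping 'in the afternoon' and generalizing the agent leaves a sub-description the original still satisfies.
(d) Not entailed — Teo wrote the note, not the batter; the batter belongs to the spotting event.
(e) Entailed — the narrative places the writing before the spotting.
(f) Not entailed — 'under the awning' adds information not in the original event.

(c), (e)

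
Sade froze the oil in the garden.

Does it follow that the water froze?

Nothing is said about any water; only the oil is affected.

no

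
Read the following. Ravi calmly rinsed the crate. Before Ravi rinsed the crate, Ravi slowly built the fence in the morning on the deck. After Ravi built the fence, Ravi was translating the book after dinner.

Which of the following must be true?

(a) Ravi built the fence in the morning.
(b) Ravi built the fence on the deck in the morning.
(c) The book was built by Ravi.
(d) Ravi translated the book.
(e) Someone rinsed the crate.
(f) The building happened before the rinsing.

(a) Entailed — every conjunct here is already in the original building event.
(b) Entailed — the original entails any weakening of itself; this just drops 'slowly'.
(c) Not entailed — Ravi built the fence, not the book; the book belongs to the translating event.
(d) Not entailed — 'was translating' is progressive on an accomplishment; it does not entail the completed 'translated'.
(e) Entailed — this follows by dropping conjuncts from the rinsing event's description.
(f) Entailed — the narrative places the building before the rinsing.

(a), (b), (e), (f)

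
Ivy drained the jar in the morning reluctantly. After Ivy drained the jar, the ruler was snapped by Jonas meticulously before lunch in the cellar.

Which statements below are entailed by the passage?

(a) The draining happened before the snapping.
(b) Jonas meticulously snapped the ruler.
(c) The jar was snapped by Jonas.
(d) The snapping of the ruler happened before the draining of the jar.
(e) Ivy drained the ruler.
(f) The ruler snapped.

(a), (b), (f)

(a) Entailed — the narrative places the draining before the snapping.
(b) Entailed — every conjunct here is already in the original snapping event.
(c) Not entailed — Jonas snapped the ruler, not the jar; the jar belongs to the draining event.
(d) Not entailed — the narrative places the draining before the snapping, not after.
(e) Not entailed — Ivy drained the jar, not the ruler; the ruler belongs to the snapping event.
(f) Entailed — 'Jonas snapped the ruler' is causative; it entails the inchoative 'the ruler snapped'.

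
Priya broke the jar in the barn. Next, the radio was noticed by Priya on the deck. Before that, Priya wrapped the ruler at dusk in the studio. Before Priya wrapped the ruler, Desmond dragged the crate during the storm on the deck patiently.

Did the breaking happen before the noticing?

yes

The narrative orders the breaking before the noticing.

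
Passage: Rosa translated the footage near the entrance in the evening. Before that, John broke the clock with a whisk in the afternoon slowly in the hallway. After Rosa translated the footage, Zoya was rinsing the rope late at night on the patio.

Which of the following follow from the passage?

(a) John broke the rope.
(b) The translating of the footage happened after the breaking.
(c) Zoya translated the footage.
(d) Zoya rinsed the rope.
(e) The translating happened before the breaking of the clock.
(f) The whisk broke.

(b), (d)

(a) Not entailed — John broke the clock, not the rope; the rope belongs to the rinsing event.
(b) Entailed — the narrative places the breaking before the translating.
(c) Not entailed — the passage has Rosa translating the footage, not Zoya.
(d) Entailed — 'rinse' is an activity; 'was rinsing' entails that some rinsing happened, so 'rinsed' holds.
(e) Not entailed — the narrative places the breaking before the translating, not after.
(f) Not entailed — the clock is what broke, not the whisk.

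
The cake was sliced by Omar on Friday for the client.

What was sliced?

the cake

'the cake' marks the patient of the slicing event.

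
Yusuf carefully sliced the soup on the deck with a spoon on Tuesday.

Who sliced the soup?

Yusuf

'Yusuf' marks the agent of the slicing event.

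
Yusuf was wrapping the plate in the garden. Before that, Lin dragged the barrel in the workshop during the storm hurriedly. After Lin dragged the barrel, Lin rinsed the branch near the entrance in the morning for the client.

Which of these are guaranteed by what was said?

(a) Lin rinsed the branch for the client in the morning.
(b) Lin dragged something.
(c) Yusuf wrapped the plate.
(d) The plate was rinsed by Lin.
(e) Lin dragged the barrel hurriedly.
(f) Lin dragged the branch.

(a) Entailed — every conjunct here is already in the original rinsing event.
(b) Entailed — every conjunct here is already in the original dragging event.
(c) Not entailed — 'was wrapping' is progressive on an accomplishment; it does not entail the completed 'wrapped'.
(d) Not entailed — Lin rinsed the branch, not the plate; the plate belongs to the wrapping event.
(e) Entailed — the original entails any weakening of itself; this just drops 'in the workshop', 'during the storm'.
(f) Not entailed — Lin dragged the barrel, not the branch; the branch belongs to the rinsing event.

(a), (b), (e)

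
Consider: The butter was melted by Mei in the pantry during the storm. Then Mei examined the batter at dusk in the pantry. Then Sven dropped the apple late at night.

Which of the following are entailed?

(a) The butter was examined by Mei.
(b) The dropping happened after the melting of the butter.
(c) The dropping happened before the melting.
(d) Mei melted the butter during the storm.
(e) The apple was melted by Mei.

(a) Not entailed — Mei examined the batter, not the butter; the butter belongs to the melting event.
(b) Entailed — the narrative places the melting before the dropping.
(c) Not entailed — the narrative places the melting before the dropping, not after.
(d) Entailed — dropping 'in the pantry' leaves a sub-description the original still satisfies.
(e) Not entailed — Mei melted the butter, not the apple; the apple belongs to the dropping event.

(b), (d)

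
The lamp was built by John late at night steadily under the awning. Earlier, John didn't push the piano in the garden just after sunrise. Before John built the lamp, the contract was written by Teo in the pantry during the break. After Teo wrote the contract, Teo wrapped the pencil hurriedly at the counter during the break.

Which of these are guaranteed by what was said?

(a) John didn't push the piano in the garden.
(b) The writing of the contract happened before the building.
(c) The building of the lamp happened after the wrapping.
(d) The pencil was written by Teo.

(b)

(a) Not entailed — dropping 'just after sunrise' under negation is not valid — the original leaves open that John pushed the piano some other way.
(b) Entailed — the narrative places the writing before the building.
(c) Not entailed — the narrative doesn't order the wrapping relative to the building.
(d) Not entailed — Teo wrote the contract, not the pencil; the pencil belongs to the wrapping event.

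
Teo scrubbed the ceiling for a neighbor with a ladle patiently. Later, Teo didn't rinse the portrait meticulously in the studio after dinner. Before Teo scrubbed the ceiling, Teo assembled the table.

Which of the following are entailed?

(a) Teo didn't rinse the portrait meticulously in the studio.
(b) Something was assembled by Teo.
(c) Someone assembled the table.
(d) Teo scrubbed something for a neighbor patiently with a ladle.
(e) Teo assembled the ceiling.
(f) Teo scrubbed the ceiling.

(b), (c), (d), (f)

(a) Not entailed — dropping 'after dinner' under negation is not valid — the original leaves open that Teo rinsed the portrait some other way.
(b) Entailed — the original entails any weakening of itself; this just generalizes the patient.
(c) Entailed — this follows by dropping conjuncts from the assembling event's description.
(d) Entailed — the original entails any weakening of itself; this just generalizes the patient.
(e) Not entailed — Teo assembled the table, not the ceiling; the ceiling belongs to the scrubbing event.
(f) Entailed — this follows by dropping conjuncts from the scrubbing event's description.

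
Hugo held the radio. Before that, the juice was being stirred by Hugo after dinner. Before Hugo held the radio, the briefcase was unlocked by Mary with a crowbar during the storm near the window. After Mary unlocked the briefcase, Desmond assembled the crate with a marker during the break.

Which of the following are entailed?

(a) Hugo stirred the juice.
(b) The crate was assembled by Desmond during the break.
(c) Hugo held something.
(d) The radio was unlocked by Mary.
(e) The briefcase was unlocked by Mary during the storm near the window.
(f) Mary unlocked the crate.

(a), (b), (c), (e)

(a) Entailed — 'stir' is an activity; 'was stirring' entails that some stirring happened, so 'stirred' holds.
(b) Entailed — dropping 'with a marker' leaves a sub-description the original still satisfies.
(c) Entailed — every conjunct here is already in the original holding event.
(d) Not entailed — Mary unlocked the briefcase, not the radio; the radio belongs to the holding event.
(e) Entailed — this follows by dropping conjuncts from the unlocking event's description.
(f) Not entailed — Mary unlocked the briefcase, not the crate; the crate belongs to the assembling event.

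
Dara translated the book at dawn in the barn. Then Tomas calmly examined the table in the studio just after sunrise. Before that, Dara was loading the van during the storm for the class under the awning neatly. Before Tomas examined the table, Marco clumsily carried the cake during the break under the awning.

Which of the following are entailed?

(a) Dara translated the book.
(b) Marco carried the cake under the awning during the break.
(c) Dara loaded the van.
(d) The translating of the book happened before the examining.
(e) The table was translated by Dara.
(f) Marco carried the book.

(a), (b), (d)

(a) Entailed — dropping 'at dawn', 'in the barn' leaves a sub-description the original still satisfies.
(b) Entailed — dropping 'clumsily' leaves a sub-description the original still satisfies.
(c) Not entailed — 'was loading' is progressive on an accomplishment; it does not entail the completed 'loaded'.
(d) Entailed — the narrative places the translating before the examining.
(e) Not entailed — Dara translated the book, not the table; the table belongs to the examining event.
(f) Not entailed — Marco carried the cake, not the book; the book belongs to the translating event.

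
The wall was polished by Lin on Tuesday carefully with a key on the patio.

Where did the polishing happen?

on the patio

'on the patio' marks the location of the polishing event.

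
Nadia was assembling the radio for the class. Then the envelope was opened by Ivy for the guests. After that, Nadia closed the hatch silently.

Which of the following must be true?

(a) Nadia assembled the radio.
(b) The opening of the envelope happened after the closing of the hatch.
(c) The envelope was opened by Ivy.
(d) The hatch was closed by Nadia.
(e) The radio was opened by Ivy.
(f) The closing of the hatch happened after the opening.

(a) Not entailed — 'was assembling' is progressive on an accomplishment; it does not entail the completed 'assembled'.
(b) Not entailed — the narrative places the opening before the closing, not after.
(c) Entailed — the original entails any weakening of itself; this just drops 'for the guests'.
(d) Entailed — every conjunct here is already in the original closing event.
(e) Not entailed — Ivy opened the envelope, not the radio; the radio belongs to the assembling event.
(f) Entailed — the narrative places the opening before the closing.

(c), (d), (f)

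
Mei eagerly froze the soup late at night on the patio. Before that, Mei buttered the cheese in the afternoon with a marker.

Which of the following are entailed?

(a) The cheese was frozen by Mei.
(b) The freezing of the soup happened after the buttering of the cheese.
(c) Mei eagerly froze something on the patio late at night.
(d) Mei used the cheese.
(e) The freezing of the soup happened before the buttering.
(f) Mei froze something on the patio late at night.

(a) Not entailed — Mei froze the soup, not the cheese; the cheese belongs to the buttering event.
(b) Entailed — the narrative places the buttering before the freezing.
(c) Entailed — generalizing the patient leaves a sub-description the original still satisfies.
(d) Not entailed — the cheese is the patient, not an instrument — Mei used a marker.
(e) Not entailed — the narrative places the buttering before the freezing, not after.
(f) Entailed — every conjunct here is already in the original freezing event.

(b), (c), (f)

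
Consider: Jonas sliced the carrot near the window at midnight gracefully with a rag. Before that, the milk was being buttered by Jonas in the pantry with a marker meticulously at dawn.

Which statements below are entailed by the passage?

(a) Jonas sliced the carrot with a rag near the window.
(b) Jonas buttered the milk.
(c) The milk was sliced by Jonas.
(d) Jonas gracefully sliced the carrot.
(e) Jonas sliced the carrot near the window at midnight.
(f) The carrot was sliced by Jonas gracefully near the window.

(a) Entailed — the original entails any weakening of itself; this just drops 'gracefully', 'at midnight'.
(b) Not entailed — 'was buttering' is progressive on an accomplishment; it does not entail the completed 'buttered'.
(c) Not entailed — Jonas sliced the carrot, not the milk; the milk belongs to the buttering event.
(d) Entailed — the original entails any weakening of itself; this just drops 'near the window', 'with a rag', 'at midnight'.
(e) Entailed — the original entails any weakening of itself; this just drops 'with a rag', 'gracefully'.
(f) Entailed — the original entails any weakening of itself; this just drops 'with a rag', 'at midnight'.

(a), (d), (e), (f)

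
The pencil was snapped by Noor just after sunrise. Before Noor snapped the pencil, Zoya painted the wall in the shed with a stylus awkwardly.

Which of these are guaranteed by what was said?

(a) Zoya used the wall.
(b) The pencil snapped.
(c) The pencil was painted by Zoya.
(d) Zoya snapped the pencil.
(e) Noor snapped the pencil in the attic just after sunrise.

(b)

(a) Not entailed — the wall is the patient, not an instrument — Zoya used a stylus.
(b) Entailed — 'Noor snapped the pencil' is causative; it entails the inchoative 'the pencil snapped'.
(c) Not entailed — Zoya painted the wall, not the pencil; the pencil belongs to the snapping event.
(d) Not entailed — the passage has Noor snapping the pencil, not Zoya.
(e) Not entailed — 'in the attic' adds information not in the original event.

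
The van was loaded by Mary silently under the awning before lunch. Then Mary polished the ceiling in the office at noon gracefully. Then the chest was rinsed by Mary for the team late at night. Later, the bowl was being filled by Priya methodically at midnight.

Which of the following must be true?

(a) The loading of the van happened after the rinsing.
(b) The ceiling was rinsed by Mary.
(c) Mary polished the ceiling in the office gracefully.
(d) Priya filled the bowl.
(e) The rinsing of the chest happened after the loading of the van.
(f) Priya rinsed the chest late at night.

(c), (e)

(a) Not entailed — the narrative places the loading before the rinsing, not after.
(b) Not entailed — Mary rinsed the chest, not the ceiling; the ceiling belongs to the polishing event.
(c) Entailed — dropping 'at noon' leaves a sub-description the original still satisfies.
(d) Not entailed — 'was filling' is progressive on an accomplishment; it does not entail the completed 'filled'.
(e) Entailed — the narrative places the loading before the rinsing.
(f) Not entailed — the passage has Mary rinsing the chest, not Priya.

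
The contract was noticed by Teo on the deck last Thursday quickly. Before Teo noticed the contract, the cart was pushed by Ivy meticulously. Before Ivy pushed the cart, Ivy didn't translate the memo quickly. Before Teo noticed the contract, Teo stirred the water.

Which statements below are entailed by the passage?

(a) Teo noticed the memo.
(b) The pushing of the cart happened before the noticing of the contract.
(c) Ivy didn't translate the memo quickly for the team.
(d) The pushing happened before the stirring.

(b), (c)

(a) Not entailed — Teo noticed the contract, not the memo; the memo belongs to the translating event.
(b) Entailed — the narrative places the pushing before the noticing.
(c) Entailed — under negation, adding a further restriction is entailed: if no such translating event occurred, none occurred for the team either.
(d) Not entailed — the narrative doesn't order the pushing relative to the stirring.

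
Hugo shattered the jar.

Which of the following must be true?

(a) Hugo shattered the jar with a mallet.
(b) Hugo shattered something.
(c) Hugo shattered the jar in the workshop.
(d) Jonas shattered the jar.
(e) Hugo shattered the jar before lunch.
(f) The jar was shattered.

(a) Not entailed — 'with a mallet' adds information not in the original event.
(b) Entailed — every conjunct here is already in the original shattering event.
(c) Not entailed — 'in the workshop' adds information not in the original event.
(d) Not entailed — the passage has Hugo shattering the jar, not Jonas.
(e) Not entailed — 'before lunch' adds information not in the original event.
(f) Entailed — every conjunct here is already in the original shattering event.

(b), (f)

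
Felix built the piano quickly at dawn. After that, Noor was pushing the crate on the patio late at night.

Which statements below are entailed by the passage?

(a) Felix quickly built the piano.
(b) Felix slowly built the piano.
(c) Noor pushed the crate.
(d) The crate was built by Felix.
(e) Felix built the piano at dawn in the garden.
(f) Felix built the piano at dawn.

(a) Entailed — dropping 'at dawn' leaves a sub-description the original still satisfies.
(b) Not entailed — 'slowly' adds a manner not in (and inconsistent with) the original.
(c) Entailed — 'push' is an activity; 'was pushing' entails that some pushing happened, so 'pushed' holds.
(d) Not entailed — Felix built the piano, not the crate; the crate belongs to the pushing event.
(e) Not entailed — 'in the garden' adds information not in the original event.
(f) Entailed — every conjunct here is already in the original building event.

(a), (c), (f)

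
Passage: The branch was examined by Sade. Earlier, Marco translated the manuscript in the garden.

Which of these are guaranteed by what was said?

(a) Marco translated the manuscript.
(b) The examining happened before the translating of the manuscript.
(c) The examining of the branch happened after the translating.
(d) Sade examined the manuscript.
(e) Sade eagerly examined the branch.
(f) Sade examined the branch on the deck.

(a), (c)

(a) Entailed — the original entails any weakening of itself; this just drops 'in the garden'.
(b) Not entailed — the narrative places the translating before the examining, not after.
(c) Entailed — the narrative places the translating before the examining.
(d) Not entailed — Sade examined the branch, not the manuscript; the manuscript belongs to the translating event.
(e) Not entailed — 'eagerly' adds information not in the original event.
(f) Not entailed — 'on the deck' adds information not in the original event.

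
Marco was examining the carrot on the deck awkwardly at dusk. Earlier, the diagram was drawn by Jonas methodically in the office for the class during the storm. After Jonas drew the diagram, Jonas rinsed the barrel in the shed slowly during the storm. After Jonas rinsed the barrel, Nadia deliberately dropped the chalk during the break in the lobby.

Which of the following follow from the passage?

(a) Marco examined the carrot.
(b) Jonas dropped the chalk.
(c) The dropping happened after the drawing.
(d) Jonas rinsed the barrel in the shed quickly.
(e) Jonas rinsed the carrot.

(a) Entailed — 'examine' is an activity; 'was examining' entails that some examining happened, so 'examined' holds.
(b) Not entailed — the passage has Nadia dropping the chalk, not Jonas.
(c) Entailed — the narrative places the drawing before the dropping.
(d) Not entailed — 'quickly' adds a manner not in (and inconsistent with) the original.
(e) Not entailed — Jonas rinsed the barrel, not the carrot; the carrot belongs to the examining event.

(a), (c)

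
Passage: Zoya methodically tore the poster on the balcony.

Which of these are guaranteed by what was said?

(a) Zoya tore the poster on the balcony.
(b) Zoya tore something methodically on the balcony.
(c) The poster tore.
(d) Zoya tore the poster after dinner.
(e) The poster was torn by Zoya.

(a), (b), (c), (e)

(a) Entailed — dropping 'methodically' leaves a sub-description the original still satisfies.
(b) Entailed — every conjunct here is already in the original tearing event.
(c) Entailed — 'Zoya tore the poster' is causative; it entails the inchoative 'the poster tore'.
(d) Not entailed — 'after dinner' adds information not in the original event.
(e) Entailed — this follows by dropping conjuncts from the tearing event's description.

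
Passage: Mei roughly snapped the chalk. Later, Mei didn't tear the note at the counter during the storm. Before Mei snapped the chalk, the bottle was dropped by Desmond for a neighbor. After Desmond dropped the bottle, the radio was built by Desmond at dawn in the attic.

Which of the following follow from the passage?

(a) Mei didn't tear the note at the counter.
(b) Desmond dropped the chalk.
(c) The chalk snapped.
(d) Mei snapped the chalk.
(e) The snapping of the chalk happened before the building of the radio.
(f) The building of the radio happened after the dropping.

(a) Not entailed — dropping 'during the storm' under negation is not valid — the original leaves open that Mei tore the note some other way.
(b) Not entailed — Desmond dropped the bottle, not the chalk; the chalk belongs to the snapping event.
(c) Entailed — 'Mei snapped the chalk' is causative; it entails the inchoative 'the chalk snapped'.
(d) Entailed — the original entails any weakening of itself; this just drops 'roughly'.
(e) Not entailed — the narrative doesn't order the snapping relative to the building.
(f) Entailed — the narrative places the dropping before the building.

(c), (d), (f)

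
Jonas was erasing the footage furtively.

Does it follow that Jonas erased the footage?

'was erasing' is progressive; for an accomplishment like 'erase the footage', it doesn't entail completion.

no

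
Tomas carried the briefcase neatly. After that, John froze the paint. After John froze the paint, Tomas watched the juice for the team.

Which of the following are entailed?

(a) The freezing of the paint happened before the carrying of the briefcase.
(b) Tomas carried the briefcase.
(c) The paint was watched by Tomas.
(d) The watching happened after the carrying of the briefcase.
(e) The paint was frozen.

(b), (d), (e)

(a) Not entailed — the narrative places the carrying before the freezing, not after.
(b) Entailed — the original entails any weakening of itself; this just drops 'neatly'.
(c) Not entailed — Tomas watched the juice, not the paint; the paint belongs to the freezing event.
(d) Entailed — the narrative places the carrying before the watching.
(e) Entailed — this follows by dropping conjuncts from the freezing event's description.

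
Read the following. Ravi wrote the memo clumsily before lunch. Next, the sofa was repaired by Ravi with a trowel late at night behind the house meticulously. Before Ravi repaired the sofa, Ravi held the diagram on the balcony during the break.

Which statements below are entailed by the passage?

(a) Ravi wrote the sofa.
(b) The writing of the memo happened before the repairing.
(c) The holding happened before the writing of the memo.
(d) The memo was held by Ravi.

(a) Not entailed — Ravi wrote the memo, not the sofa; the sofa belongs to the repairing event.
(b) Entailed — the narrative places the writing before the repairing.
(c) Not entailed — the narrative doesn't order the holding relative to the writing.
(d) Not entailed — Ravi held the diagram, not the memo; the memo belongs to the writing event.

(b)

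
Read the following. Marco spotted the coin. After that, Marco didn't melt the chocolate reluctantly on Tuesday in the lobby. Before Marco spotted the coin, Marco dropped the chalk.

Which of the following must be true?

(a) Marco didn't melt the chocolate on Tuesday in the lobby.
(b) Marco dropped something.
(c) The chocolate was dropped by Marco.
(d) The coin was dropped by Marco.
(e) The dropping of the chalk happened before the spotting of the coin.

(a) Not entailed — dropping 'reluctantly' under negation is not valid — the original leaves open that Marco melted the chocolate some other way.
(b) Entailed — every conjunct here is already in the original dropping event.
(c) Not entailed — Marco dropped the chalk, not the chocolate; the chocolate belongs to the melting event.
(d) Not entailed — Marco dropped the chalk, not the coin; the coin belongs to the spotting event.
(e) Entailed — the narrative places the dropping before the spotting.

(b), (e)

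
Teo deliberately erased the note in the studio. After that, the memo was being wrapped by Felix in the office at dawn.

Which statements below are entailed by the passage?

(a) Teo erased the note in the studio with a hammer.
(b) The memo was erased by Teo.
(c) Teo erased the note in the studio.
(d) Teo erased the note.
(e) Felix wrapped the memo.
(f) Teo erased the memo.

(c), (d)

(a) Not entailed — 'with a hammer' adds information not in the original event.
(b) Not entailed — Teo erased the note, not the memo; the memo belongs to the wrapping event.
(c) Entailed — every conjunct here is already in the original erasing event.
(d) Entailed — every conjunct here is already in the original erasing event.
(e) Not entailed — 'was wrapping' is progressive on an accomplishment; it does not entail the completed 'wrapped'.
(f) Not entailed — Teo erased the note, not the memo; the memo belongs to the wrapping event.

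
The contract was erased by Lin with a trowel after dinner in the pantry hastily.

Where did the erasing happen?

in the pantry

'in the pantry' marks the location of the erasing event.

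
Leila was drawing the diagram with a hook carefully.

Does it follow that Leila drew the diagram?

no

'was drawing' is progressive; for an accomplishment like 'draw the diagram', it doesn't entail completion.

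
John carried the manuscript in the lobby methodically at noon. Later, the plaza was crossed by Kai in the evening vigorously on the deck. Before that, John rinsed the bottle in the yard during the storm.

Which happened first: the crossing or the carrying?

The connectives place the carrying before the crossing.

the carrying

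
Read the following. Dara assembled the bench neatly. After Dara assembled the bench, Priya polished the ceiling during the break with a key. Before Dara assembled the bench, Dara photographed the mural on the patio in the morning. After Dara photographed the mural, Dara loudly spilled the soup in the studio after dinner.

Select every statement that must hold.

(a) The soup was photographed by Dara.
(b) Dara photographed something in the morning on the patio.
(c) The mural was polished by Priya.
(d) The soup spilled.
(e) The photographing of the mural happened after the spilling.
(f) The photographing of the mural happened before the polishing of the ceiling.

(b), (d), (f)

(a) Not entailed — Dara photographed the mural, not the soup; the soup belongs to the spilling event.
(b) Entailed — every conjunct here is already in the original photographing event.
(c) Not entailed — Priya polished the ceiling, not the mural; the mural belongs to the photographing event.
(d) Entailed — 'Dara spilled the soup' is causative; it entails the inchoative 'the soup spilled'.
(e) Not entailed — the narrative places the photographing before the spilling, not after.
(f) Entailed — the narrative places the photographing before the polishing.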